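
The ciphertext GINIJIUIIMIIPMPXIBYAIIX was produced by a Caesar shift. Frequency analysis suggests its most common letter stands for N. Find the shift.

21

The most frequent ciphertext letter is I (appears 10 times).
I is position 8; N is position 13.
Shift = -5≡21.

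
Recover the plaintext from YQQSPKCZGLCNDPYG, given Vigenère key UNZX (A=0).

EDRVVXDCMYDQJCZJ

Repeat the key across the ciphertext: UNZXUNZXUNZXUNZX
Y(24)−U(20): 4 → E
Q(16)−N(13): 3 → D
Q(16)−Z(25): -9≡17 → R
S(18)−X(23): -5≡21 → V
P(15)−U(20): -5≡21 → V
K(10)−N(13): -3≡23 → X
C(2)−Z(25): -23≡3 → D
Z(25)−X(23): 2 → C
G(6)−U(20): -14≡12 → M
L(11)−N(13): -2≡24 → Y
C(2)−Z(25): -23≡3 → D
N(13)−X(23): -10≡16 → Q
D(3)−U(20): -17≡9 → J
P(15)−N(13): 2 → C
Y(24)−Z(25): -1≡25 → Z
G(6)−X(23): -17≡9 → J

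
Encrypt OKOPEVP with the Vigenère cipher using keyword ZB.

Repeat the key across the message: ZBZBZBZ
O(14)+Z(25): 39≡13 → N
K(10)+B(1): 11 → L
O(14)+Z(25): 39≡13 → N
P(15)+B(1): 16 → Q
E(4)+Z(25): 29≡3 → D
V(21)+B(1): 22 → W
P(15)+Z(25): 40≡14 → O

NLNQDWO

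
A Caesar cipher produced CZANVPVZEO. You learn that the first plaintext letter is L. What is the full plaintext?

LIJWEYEINX

From the crib: C(2)−L(11)=-9≡17, so the shift is 17.
Subtract 17 from each ciphertext letter:
C(2): 2−17=-15≡11 → L
Z(25): 25−17=8 → I
A(0): 0−17=-17≡9 → J
N(13): 13−17=-4≡22 → W
V(21): 21−17=4 → E
P(15): 15−17=-2≡24 → Y
V(21): 21−17=4 → E
Z(25): 25−17=8 → I
E(4): 4−17=-13≡13 → N
O(14): 14−17=-3≡23 → X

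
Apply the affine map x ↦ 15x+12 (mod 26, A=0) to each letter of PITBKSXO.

P(15): 15·15+12=237≡3 → D
I(8): 15·8+12=132≡2 → C
T(19): 15·19+12=297≡11 → L
B(1): 15·1+12=27≡1 → B
K(10): 15·10+12=162≡6 → G
S(18): 15·18+12=282≡22 → W
X(23): 15·23+12=357≡19 → T
O(14): 15·14+12=222≡14 → O

DCLBGWTO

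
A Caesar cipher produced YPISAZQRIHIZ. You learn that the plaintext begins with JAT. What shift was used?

From the crib: Y(24)−J(9)=15, so the shift is 15.

15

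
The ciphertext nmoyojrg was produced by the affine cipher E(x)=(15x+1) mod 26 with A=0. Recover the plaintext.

The inverse of 15 mod 26 is 7, since 15·7=105≡1. Apply D(y)=7·(y−1) mod 26:
n(13): 7·(13−1)=84≡6 → g
m(12): 7·(12−1)=77≡25 → z
o(14): 7·(14−1)=91≡13 → n
y(24): 7·(24−1)=161≡5 → f
o(14): 7·(14−1)=91≡13 → n
j(9): 7·(9−1)=56≡4 → e
r(17): 7·(17−1)=112≡8 → i
g(6): 7·(6−1)=35≡9 → j

gznfneij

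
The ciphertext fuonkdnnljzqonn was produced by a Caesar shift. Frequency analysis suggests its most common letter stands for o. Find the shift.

The most frequent ciphertext letter is n (appears 5 times).
n is position 13; o is position 14.
Shift = -1≡25.

25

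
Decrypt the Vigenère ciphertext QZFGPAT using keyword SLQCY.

Repeat the key across the ciphertext: SLQCYSL
Q(16)−S(18): -2≡24 → Y
Z(25)−L(11): 14 → O
F(5)−Q(16): -11≡15 → P
G(6)−C(2): 4 → E
P(15)−Y(24): -9≡17 → R
A(0)−S(18): -18≡8 → I
T(19)−L(11): 8 → I

YOPERII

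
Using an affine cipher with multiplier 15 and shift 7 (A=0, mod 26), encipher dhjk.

d(3): 15·3+7=52≡0 → a
h(7): 15·7+7=112≡8 → i
j(9): 15·9+7=142≡12 → m
k(10): 15·10+7=157≡1 → b

aimb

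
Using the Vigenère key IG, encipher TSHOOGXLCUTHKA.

Repeat the key across the message: IGIGIGIGIGIGIG
T(19)+I(8): 27≡1 → B
S(18)+G(6): 24 → Y
H(7)+I(8): 15 → P
O(14)+G(6): 20 → U
O(14)+I(8): 22 → W
G(6)+G(6): 12 → M
X(23)+I(8): 31≡5 → F
L(11)+G(6): 17 → R
C(2)+I(8): 10 → K
U(20)+G(6): 26≡0 → A
T(19)+I(8): 27≡1 → B
H(7)+G(6): 13 → N
K(10)+I(8): 18 → S
A(0)+G(6): 6 → G

BYPUWMFRKABNSG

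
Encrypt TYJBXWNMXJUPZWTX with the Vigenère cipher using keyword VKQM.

Repeat the key across the message: VKQMVKQMVKQMVKQM
T(19)+V(21): 40≡14 → O
Y(24)+K(10): 34≡8 → I
J(9)+Q(16): 25 → Z
B(1)+M(12): 13 → N
X(23)+V(21): 44≡18 → S
W(22)+K(10): 32≡6 → G
N(13)+Q(16): 29≡3 → D
M(12)+M(12): 24 → Y
X(23)+V(21): 44≡18 → S
J(9)+K(10): 19 → T
U(20)+Q(16): 36≡10 → K
P(15)+M(12): 27≡1 → B
Z(25)+V(21): 46≡20 → U
W(22)+K(10): 32≡6 → G
T(19)+Q(16): 35≡9 → J
X(23)+M(12): 35≡9 → J

OIZNSGDYSTKBUGJJ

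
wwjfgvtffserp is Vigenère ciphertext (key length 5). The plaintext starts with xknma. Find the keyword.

zmwtg

Subtract each crib letter from the matching ciphertext letter (mod 26):
w(22)−x(23)=-1≡25 → z
w(22)−k(10)=12 → m
j(9)−n(13)=-4≡22 → w
f(5)−m(12)=-7≡19 → t
g(6)−a(0)=6 → g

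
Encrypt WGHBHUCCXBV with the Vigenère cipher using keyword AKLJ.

WQSKHENLXLG

Repeat the key across the message: AKLJAKLJAKL
W(22)+A(0): 22 → W
G(6)+K(10): 16 → Q
H(7)+L(11): 18 → S
B(1)+J(9): 10 → K
H(7)+A(0): 7 → H
U(20)+K(10): 30≡4 → E
C(2)+L(11): 13 → N
C(2)+J(9): 11 → L
X(23)+A(0): 23 → X
B(1)+K(10): 11 → L
V(21)+L(11): 32≡6 → G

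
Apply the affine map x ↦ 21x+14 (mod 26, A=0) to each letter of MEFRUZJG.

GUPHSTVK

M(12): 21·12+14=266≡6 → G
E(4): 21·4+14=98≡20 → U
F(5): 21·5+14=119≡15 → P
R(17): 21·17+14=371≡7 → H
U(20): 21·20+14=434≡18 → S
Z(25): 21·25+14=539≡19 → T
J(9): 21·9+14=203≡21 → V
G(6): 21·6+14=140≡10 → K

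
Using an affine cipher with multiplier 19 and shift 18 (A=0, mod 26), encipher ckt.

eap

c(2): 19·2+18=56≡4 → e
k(10): 19·10+18=208≡0 → a
t(19): 19·19+18=379≡15 → p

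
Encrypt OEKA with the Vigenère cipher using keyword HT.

VXRT

Repeat the key across the message: HTHT
O(14)+H(7): 21 → V
E(4)+T(19): 23 → X
K(10)+H(7): 17 → R
A(0)+T(19): 19 → T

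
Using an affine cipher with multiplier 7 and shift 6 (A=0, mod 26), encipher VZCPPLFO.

XZUHHFPA

V(21): 7·21+6=153≡23 → X
Z(25): 7·25+6=181≡25 → Z
C(2): 7·2+6=20 → U
P(15): 7·15+6=111≡7 → H
P(15): 7·15+6=111≡7 → H
L(11): 7·11+6=83≡5 → F
F(5): 7·5+6=41≡15 → P
O(14): 7·14+6=104≡0 → A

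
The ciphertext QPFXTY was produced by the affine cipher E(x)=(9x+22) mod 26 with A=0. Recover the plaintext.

IFBDRG

The inverse of 9 mod 26 is 3, since 9·3=27≡1. Apply D(y)=3·(y−22) mod 26:
Q(16): 3·(16−22)=-18≡8 → I
P(15): 3·(15−22)=-21≡5 → F
F(5): 3·(5−22)=-51≡1 → B
X(23): 3·(23−22)=3 → D
T(19): 3·(19−22)=-9≡17 → R
Y(24): 3·(24−22)=6 → G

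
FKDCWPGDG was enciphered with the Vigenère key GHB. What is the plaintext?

ZDCWPOAWF

Repeat the key across the ciphertext: GHBGHBGHB
F(5)−G(6): -1≡25 → Z
K(10)−H(7): 3 → D
D(3)−B(1): 2 → C
C(2)−G(6): -4≡22 → W
W(22)−H(7): 15 → P
P(15)−B(1): 14 → O
G(6)−G(6): 0 → A
D(3)−H(7): -4≡22 → W
G(6)−B(1): 5 → F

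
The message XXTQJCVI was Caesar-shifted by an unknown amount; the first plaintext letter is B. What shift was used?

From the crib: X(23)−B(1)=22, so the shift is 22.

22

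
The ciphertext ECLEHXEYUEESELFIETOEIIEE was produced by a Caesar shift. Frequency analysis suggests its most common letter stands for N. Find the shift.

The most frequent ciphertext letter is E (appears 10 times).
E is position 4; N is position 13.
Shift = -9≡17.

17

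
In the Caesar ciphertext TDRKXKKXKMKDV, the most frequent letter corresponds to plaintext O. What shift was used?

22

The most frequent ciphertext letter is K (appears 5 times).
K is position 10; O is position 14.
Shift = -4≡22.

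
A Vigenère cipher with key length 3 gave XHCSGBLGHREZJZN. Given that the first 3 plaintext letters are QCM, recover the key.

HFQ

Subtract each crib letter from the matching ciphertext letter (mod 26):
X(23)−Q(16)=7 → H
H(7)−C(2)=5 → F
C(2)−M(12)=-10≡16 → Q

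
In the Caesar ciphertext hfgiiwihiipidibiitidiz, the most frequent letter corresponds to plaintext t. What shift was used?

15

The most frequent ciphertext letter is i (appears 11 times).
i is position 8; t is position 19.
Shift = -11≡15.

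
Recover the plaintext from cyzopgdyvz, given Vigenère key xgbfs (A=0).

fsyjxjxxqh

Repeat the key across the ciphertext: xgbfsxgbfs
c(2)−x(23): -21≡5 → f
y(24)−g(6): 18 → s
z(25)−b(1): 24 → y
o(14)−f(5): 9 → j
p(15)−s(18): -3≡23 → x
g(6)−x(23): -17≡9 → j
d(3)−g(6): -3≡23 → x
y(24)−b(1): 23 → x
v(21)−f(5): 16 → q
z(25)−s(18): 7 → h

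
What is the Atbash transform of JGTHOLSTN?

J(9) → Q(16)
G(6) → T(19)
T(19) → G(6)
H(7) → S(18)
O(14) → L(11)
L(11) → O(14)
S(18) → H(7)
T(19) → G(6)
N(13) → M(12)

QTGSLOHGM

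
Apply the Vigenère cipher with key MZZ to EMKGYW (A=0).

QLJSXV

Repeat the key across the message: MZZMZZ
E(4)+M(12): 16 → Q
M(12)+Z(25): 37≡11 → L
K(10)+Z(25): 35≡9 → J
G(6)+M(12): 18 → S
Y(24)+Z(25): 49≡23 → X
W(22)+Z(25): 47≡21 → V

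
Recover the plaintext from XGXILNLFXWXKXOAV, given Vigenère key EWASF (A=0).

Repeat the key across the ciphertext: EWASFEWASFEWASFE
X(23)−E(4): 19 → T
G(6)−W(22): -16≡10 → K
X(23)−A(0): 23 → X
I(8)−S(18): -10≡16 → Q
L(11)−F(5): 6 → G
N(13)−E(4): 9 → J
L(11)−W(22): -11≡15 → P
F(5)−A(0): 5 → F
X(23)−S(18): 5 → F
W(22)−F(5): 17 → R
X(23)−E(4): 19 → T
K(10)−W(22): -12≡14 → O
X(23)−A(0): 23 → X
O(14)−S(18): -4≡22 → W
A(0)−F(5): -5≡21 → V
V(21)−E(4): 17 → R

TKXQGJPFFRTOXWVR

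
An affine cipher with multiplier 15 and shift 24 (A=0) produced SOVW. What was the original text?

The inverse of 15 mod 26 is 7, since 15·7=105≡1. Apply D(y)=7·(y−24) mod 26:
S(18): 7·(18−24)=-42≡10 → K
O(14): 7·(14−24)=-70≡8 → I
V(21): 7·(21−24)=-21≡5 → F
W(22): 7·(22−24)=-14≡12 → M

KIFM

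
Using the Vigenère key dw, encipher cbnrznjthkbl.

Repeat the key across the message: dwdwdwdwdwdw
c(2)+d(3): 5 → f
b(1)+w(22): 23 → x
n(13)+d(3): 16 → q
r(17)+w(22): 39≡13 → n
z(25)+d(3): 28≡2 → c
n(13)+w(22): 35≡9 → j
j(9)+d(3): 12 → m
t(19)+w(22): 41≡15 → p
h(7)+d(3): 10 → k
k(10)+w(22): 32≡6 → g
b(1)+d(3): 4 → e
l(11)+w(22): 33≡7 → h

fxqncjmpkgeh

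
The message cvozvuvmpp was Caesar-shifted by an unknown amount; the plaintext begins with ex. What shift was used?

24

From the crib: c(2)−e(4)=-2≡24, so the shift is 24.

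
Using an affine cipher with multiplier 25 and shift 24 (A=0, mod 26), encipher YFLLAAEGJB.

Y(24): 25·24+24=624≡0 → A
F(5): 25·5+24=149≡19 → T
L(11): 25·11+24=299≡13 → N
L(11): 25·11+24=299≡13 → N
A(0): 25·0+24=24 → Y
A(0): 25·0+24=24 → Y
E(4): 25·4+24=124≡20 → U
G(6): 25·6+24=174≡18 → S
J(9): 25·9+24=249≡15 → P
B(1): 25·1+24=49≡23 → X

ATNNYYUSPX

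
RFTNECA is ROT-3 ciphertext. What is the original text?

R(17): 17−3=14 → O
F(5): 5−3=2 → C
T(19): 19−3=16 → Q
N(13): 13−3=10 → K
E(4): 4−3=1 → B
C(2): 2−3=-1≡25 → Z
A(0): 0−3=-3≡23 → X

OCQKBZX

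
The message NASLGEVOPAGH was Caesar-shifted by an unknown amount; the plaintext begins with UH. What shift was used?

19

From the crib: N(13)−U(20)=-7≡19, so the shift is 19.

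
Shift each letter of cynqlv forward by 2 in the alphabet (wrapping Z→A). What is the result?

eapsnx

c(2): 2+2=4 → e
y(24): 24+2=26≡0 → a
n(13): 13+2=15 → p
q(16): 16+2=18 → s
l(11): 11+2=13 → n
v(21): 21+2=23 → x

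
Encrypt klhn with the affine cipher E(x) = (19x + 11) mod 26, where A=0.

k(10): 19·10+11=201≡19 → t
l(11): 19·11+11=220≡12 → m
h(7): 19·7+11=144≡14 → o
n(13): 19·13+11=258≡24 → y

tmoy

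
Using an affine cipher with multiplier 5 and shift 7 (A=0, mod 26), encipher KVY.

FIX

K(10): 5·10+7=57≡5 → F
V(21): 5·21+7=112≡8 → I
Y(24): 5·24+7=127≡23 → X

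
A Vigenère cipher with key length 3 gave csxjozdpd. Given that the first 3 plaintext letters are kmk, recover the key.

sgn

Subtract each crib letter from the matching ciphertext letter (mod 26):
c(2)−k(10)=-8≡18 → s
s(18)−m(12)=6 → g
x(23)−k(10)=13 → n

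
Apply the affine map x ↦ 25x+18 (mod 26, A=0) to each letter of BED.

B(1): 25·1+18=43≡17 → R
E(4): 25·4+18=118≡14 → O
D(3): 25·3+18=93≡15 → P

ROP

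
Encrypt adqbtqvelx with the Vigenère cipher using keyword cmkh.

Repeat the key across the message: cmkhcmkhcm
a(0)+c(2): 2 → c
d(3)+m(12): 15 → p
q(16)+k(10): 26≡0 → a
b(1)+h(7): 8 → i
t(19)+c(2): 21 → v
q(16)+m(12): 28≡2 → c
v(21)+k(10): 31≡5 → f
e(4)+h(7): 11 → l
l(11)+c(2): 13 → n
x(23)+m(12): 35≡9 → j

cpaivcflnj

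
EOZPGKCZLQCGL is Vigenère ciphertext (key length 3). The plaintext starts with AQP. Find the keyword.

EYK

Subtract each crib letter from the matching ciphertext letter (mod 26):
E(4)−A(0)=4 → E
O(14)−Q(16)=-2≡24 → Y
Z(25)−P(15)=10 → K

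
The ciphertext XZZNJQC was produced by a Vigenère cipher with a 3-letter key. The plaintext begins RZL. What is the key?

GAO

Subtract each crib letter from the matching ciphertext letter (mod 26):
X(23)−R(17)=6 → G
Z(25)−Z(25)=0 → A
Z(25)−L(11)=14 → O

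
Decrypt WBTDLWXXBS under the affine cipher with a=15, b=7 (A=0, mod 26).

The inverse of 15 mod 26 is 7, since 15·7=105≡1. Apply D(y)=7·(y−7) mod 26:
W(22): 7·(22−7)=105≡1 → B
B(1): 7·(1−7)=-42≡10 → K
T(19): 7·(19−7)=84≡6 → G
D(3): 7·(3−7)=-28≡24 → Y
L(11): 7·(11−7)=28≡2 → C
W(22): 7·(22−7)=105≡1 → B
X(23): 7·(23−7)=112≡8 → I
X(23): 7·(23−7)=112≡8 → I
B(1): 7·(1−7)=-42≡10 → K
S(18): 7·(18−7)=77≡25 → Z

BKGYCBIIKZ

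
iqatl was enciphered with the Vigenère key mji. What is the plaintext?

Repeat the key across the ciphertext: mjimj
i(8)−m(12): -4≡22 → w
q(16)−j(9): 7 → h
a(0)−i(8): -8≡18 → s
t(19)−m(12): 7 → h
l(11)−j(9): 2 → c

whshc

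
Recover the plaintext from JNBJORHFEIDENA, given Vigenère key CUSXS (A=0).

HTJMWPNNHQBKVD

Repeat the key across the ciphertext: CUSXSCUSXSCUSX
J(9)−C(2): 7 → H
N(13)−U(20): -7≡19 → T
B(1)−S(18): -17≡9 → J
J(9)−X(23): -14≡12 → M
O(14)−S(18): -4≡22 → W
R(17)−C(2): 15 → P
H(7)−U(20): -13≡13 → N
F(5)−S(18): -13≡13 → N
E(4)−X(23): -19≡7 → H
I(8)−S(18): -10≡16 → Q
D(3)−C(2): 1 → B
E(4)−U(20): -16≡10 → K
N(13)−S(18): -5≡21 → V
A(0)−X(23): -23≡3 → D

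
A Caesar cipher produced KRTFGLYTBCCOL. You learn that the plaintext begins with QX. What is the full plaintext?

QXZLMREZHIIUR

From the crib: K(10)−Q(16)=-6≡20, so the shift is 20.
Subtract 20 from each ciphertext letter:
K(10): 10−20=-10≡16 → Q
R(17): 17−20=-3≡23 → X
T(19): 19−20=-1≡25 → Z
F(5): 5−20=-15≡11 → L
G(6): 6−20=-14≡12 → M
L(11): 11−20=-9≡17 → R
Y(24): 24−20=4 → E
T(19): 19−20=-1≡25 → Z
B(1): 1−20=-19≡7 → H
C(2): 2−20=-18≡8 → I
C(2): 2−20=-18≡8 → I
O(14): 14−20=-6≡20 → U
L(11): 11−20=-9≡17 → R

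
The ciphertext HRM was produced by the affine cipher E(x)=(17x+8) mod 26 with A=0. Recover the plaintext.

The inverse of 17 mod 26 is 23, since 17·23=391≡1. Apply D(y)=23·(y−8) mod 26:
H(7): 23·(7−8)=-23≡3 → D
R(17): 23·(17−8)=207≡25 → Z
M(12): 23·(12−8)=92≡14 → O

DZO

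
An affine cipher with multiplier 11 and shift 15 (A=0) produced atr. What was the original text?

The inverse of 11 mod 26 is 19, since 11·19=209≡1. Apply D(y)=19·(y−15) mod 26:
a(0): 19·(0−15)=-285≡1 → b
t(19): 19·(19−15)=76≡24 → y
r(17): 19·(17−15)=38≡12 → m

bym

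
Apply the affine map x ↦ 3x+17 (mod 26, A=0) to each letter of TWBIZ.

WFUPO

T(19): 3·19+17=74≡22 → W
W(22): 3·22+17=83≡5 → F
B(1): 3·1+17=20 → U
I(8): 3·8+17=41≡15 → P
Z(25): 3·25+17=92≡14 → O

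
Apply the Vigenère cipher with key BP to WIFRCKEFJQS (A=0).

Repeat the key across the message: BPBPBPBPBPB
W(22)+B(1): 23 → X
I(8)+P(15): 23 → X
F(5)+B(1): 6 → G
R(17)+P(15): 32≡6 → G
C(2)+B(1): 3 → D
K(10)+P(15): 25 → Z
E(4)+B(1): 5 → F
F(5)+P(15): 20 → U
J(9)+B(1): 10 → K
Q(16)+P(15): 31≡5 → F
S(18)+B(1): 19 → T

XXGGDZFUKFT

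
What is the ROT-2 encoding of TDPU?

VFRW

T(19): 19+2=21 → V
D(3): 3+2=5 → F
P(15): 15+2=17 → R
U(20): 20+2=22 → W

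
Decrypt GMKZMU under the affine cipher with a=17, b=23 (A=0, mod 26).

ZHNUHJ

The inverse of 17 mod 26 is 23, since 17·23=391≡1. Apply D(y)=23·(y−23) mod 26:
G(6): 23·(6−23)=-391≡25 → Z
M(12): 23·(12−23)=-253≡7 → H
K(10): 23·(10−23)=-299≡13 → N
Z(25): 23·(25−23)=46≡20 → U
M(12): 23·(12−23)=-253≡7 → H
U(20): 23·(20−23)=-69≡9 → J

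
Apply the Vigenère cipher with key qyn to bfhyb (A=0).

rduoz

Repeat the key across the message: qynqy
b(1)+q(16): 17 → r
f(5)+y(24): 29≡3 → d
h(7)+n(13): 20 → u
y(24)+q(16): 40≡14 → o
b(1)+y(24): 25 → z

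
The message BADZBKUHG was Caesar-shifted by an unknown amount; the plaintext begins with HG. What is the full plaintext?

From the crib: B(1)−H(7)=-6≡20, so the shift is 20.
Subtract 20 from each ciphertext letter:
B(1): 1−20=-19≡7 → H
A(0): 0−20=-20≡6 → G
D(3): 3−20=-17≡9 → J
Z(25): 25−20=5 → F
B(1): 1−20=-19≡7 → H
K(10): 10−20=-10≡16 → Q
U(20): 20−20=0 → A
H(7): 7−20=-13≡13 → N
G(6): 6−20=-14≡12 → M

HGJFHQANM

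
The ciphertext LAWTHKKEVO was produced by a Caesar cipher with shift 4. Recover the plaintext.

HWSPDGGARK

L(11): 11−4=7 → H
A(0): 0−4=-4≡22 → W
W(22): 22−4=18 → S
T(19): 19−4=15 → P
H(7): 7−4=3 → D
K(10): 10−4=6 → G
K(10): 10−4=6 → G
E(4): 4−4=0 → A
V(21): 21−4=17 → R
O(14): 14−4=10 → K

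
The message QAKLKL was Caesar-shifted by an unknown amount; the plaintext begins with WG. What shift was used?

20

From the crib: Q(16)−W(22)=-6≡20, so the shift is 20.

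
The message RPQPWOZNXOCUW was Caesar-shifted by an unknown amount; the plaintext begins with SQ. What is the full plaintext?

From the crib: R(17)−S(18)=-1≡25, so the shift is 25.
Subtract 25 from each ciphertext letter:
R(17): 17−25=-8≡18 → S
P(15): 15−25=-10≡16 → Q
Q(16): 16−25=-9≡17 → R
P(15): 15−25=-10≡16 → Q
W(22): 22−25=-3≡23 → X
O(14): 14−25=-11≡15 → P
Z(25): 25−25=0 → A
N(13): 13−25=-12≡14 → O
X(23): 23−25=-2≡24 → Y
O(14): 14−25=-11≡15 → P
C(2): 2−25=-23≡3 → D
U(20): 20−25=-5≡21 → V
W(22): 22−25=-3≡23 → X

SQRQXPAOYPDVX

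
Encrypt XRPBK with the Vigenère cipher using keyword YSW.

VJLZC

Repeat the key across the message: YSWYS
X(23)+Y(24): 47≡21 → V
R(17)+S(18): 35≡9 → J
P(15)+W(22): 37≡11 → L
B(1)+Y(24): 25 → Z
K(10)+S(18): 28≡2 → C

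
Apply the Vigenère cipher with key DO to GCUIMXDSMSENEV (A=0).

Repeat the key across the message: DODODODODODODO
G(6)+D(3): 9 → J
C(2)+O(14): 16 → Q
U(20)+D(3): 23 → X
I(8)+O(14): 22 → W
M(12)+D(3): 15 → P
X(23)+O(14): 37≡11 → L
D(3)+D(3): 6 → G
S(18)+O(14): 32≡6 → G
M(12)+D(3): 15 → P
S(18)+O(14): 32≡6 → G
E(4)+D(3): 7 → H
N(13)+O(14): 27≡1 → B
E(4)+D(3): 7 → H
V(21)+O(14): 35≡9 → J

JQXWPLGGPGHBHJ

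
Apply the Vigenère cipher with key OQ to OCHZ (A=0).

CSVP

Repeat the key across the message: OQOQ
O(14)+O(14): 28≡2 → C
C(2)+Q(16): 18 → S
H(7)+O(14): 21 → V
Z(25)+Q(16): 41≡15 → P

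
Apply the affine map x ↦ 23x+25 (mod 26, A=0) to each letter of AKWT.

A(0): 23·0+25=25 → Z
K(10): 23·10+25=255≡21 → V
W(22): 23·22+25=531≡11 → L
T(19): 23·19+25=462≡20 → U

ZVLU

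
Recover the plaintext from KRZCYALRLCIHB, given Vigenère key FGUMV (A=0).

Repeat the key across the ciphertext: FGUMVFGUMVFGU
K(10)−F(5): 5 → F
R(17)−G(6): 11 → L
Z(25)−U(20): 5 → F
C(2)−M(12): -10≡16 → Q
Y(24)−V(21): 3 → D
A(0)−F(5): -5≡21 → V
L(11)−G(6): 5 → F
R(17)−U(20): -3≡23 → X
L(11)−M(12): -1≡25 → Z
C(2)−V(21): -19≡7 → H
I(8)−F(5): 3 → D
H(7)−G(6): 1 → B
B(1)−U(20): -19≡7 → H

FLFQDVFXZHDBH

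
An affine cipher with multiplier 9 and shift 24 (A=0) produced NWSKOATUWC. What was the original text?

The inverse of 9 mod 26 is 3, since 9·3=27≡1. Apply D(y)=3·(y−24) mod 26:
N(13): 3·(13−24)=-33≡19 → T
W(22): 3·(22−24)=-6≡20 → U
S(18): 3·(18−24)=-18≡8 → I
K(10): 3·(10−24)=-42≡10 → K
O(14): 3·(14−24)=-30≡22 → W
A(0): 3·(0−24)=-72≡6 → G
T(19): 3·(19−24)=-15≡11 → L
U(20): 3·(20−24)=-12≡14 → O
W(22): 3·(22−24)=-6≡20 → U
C(2): 3·(2−24)=-66≡12 → M

TUIKWGLOUM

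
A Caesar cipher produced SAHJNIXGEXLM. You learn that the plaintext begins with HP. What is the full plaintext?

HPWYCXMVTMAB

From the crib: S(18)−H(7)=11, so the shift is 11.
Subtract 11 from each ciphertext letter:
S(18): 18−11=7 → H
A(0): 0−11=-11≡15 → P
H(7): 7−11=-4≡22 → W
J(9): 9−11=-2≡24 → Y
N(13): 13−11=2 → C
I(8): 8−11=-3≡23 → X
X(23): 23−11=12 → M
G(6): 6−11=-5≡21 → V
E(4): 4−11=-7≡19 → T
X(23): 23−11=12 → M
L(11): 11−11=0 → A
M(12): 12−11=1 → B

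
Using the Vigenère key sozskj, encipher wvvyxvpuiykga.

ojuqhehihqups

Repeat the key across the message: sozskjsozskjs
w(22)+s(18): 40≡14 → o
v(21)+o(14): 35≡9 → j
v(21)+z(25): 46≡20 → u
y(24)+s(18): 42≡16 → q
x(23)+k(10): 33≡7 → h
v(21)+j(9): 30≡4 → e
p(15)+s(18): 33≡7 → h
u(20)+o(14): 34≡8 → i
i(8)+z(25): 33≡7 → h
y(24)+s(18): 42≡16 → q
k(10)+k(10): 20 → u
g(6)+j(9): 15 → p
a(0)+s(18): 18 → s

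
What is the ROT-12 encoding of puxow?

bgjai

p(15): 15+12=27≡1 → b
u(20): 20+12=32≡6 → g
x(23): 23+12=35≡9 → j
o(14): 14+12=26≡0 → a
w(22): 22+12=34≡8 → i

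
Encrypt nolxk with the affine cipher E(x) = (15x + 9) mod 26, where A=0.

n(13): 15·13+9=204≡22 → w
o(14): 15·14+9=219≡11 → l
l(11): 15·11+9=174≡18 → s
x(23): 15·23+9=354≡16 → q
k(10): 15·10+9=159≡3 → d

wlsqd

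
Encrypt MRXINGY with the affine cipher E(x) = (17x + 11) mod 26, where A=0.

M(12): 17·12+11=215≡7 → H
R(17): 17·17+11=300≡14 → O
X(23): 17·23+11=402≡12 → M
I(8): 17·8+11=147≡17 → R
N(13): 17·13+11=232≡24 → Y
G(6): 17·6+11=113≡9 → J
Y(24): 17·24+11=419≡3 → D

HOMRYJD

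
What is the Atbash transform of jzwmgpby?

j(9) → q(16)
z(25) → a(0)
w(22) → d(3)
m(12) → n(13)
g(6) → t(19)
p(15) → k(10)
b(1) → y(24)
y(24) → b(1)

qadntkyb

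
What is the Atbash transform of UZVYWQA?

FAEBDJZ

U(20) → F(5)
Z(25) → A(0)
V(21) → E(4)
Y(24) → B(1)
W(22) → D(3)
Q(16) → J(9)
A(0) → Z(25)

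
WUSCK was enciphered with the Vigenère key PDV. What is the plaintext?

Repeat the key across the ciphertext: PDVPD
W(22)−P(15): 7 → H
U(20)−D(3): 17 → R
S(18)−V(21): -3≡23 → X
C(2)−P(15): -13≡13 → N
K(10)−D(3): 7 → H

HRXNH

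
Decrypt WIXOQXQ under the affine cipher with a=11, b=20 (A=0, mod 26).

MGFQCFC

The inverse of 11 mod 26 is 19, since 11·19=209≡1. Apply D(y)=19·(y−20) mod 26:
W(22): 19·(22−20)=38≡12 → M
I(8): 19·(8−20)=-228≡6 → G
X(23): 19·(23−20)=57≡5 → F
O(14): 19·(14−20)=-114≡16 → Q
Q(16): 19·(16−20)=-76≡2 → C
X(23): 19·(23−20)=57≡5 → F
Q(16): 19·(16−20)=-76≡2 → C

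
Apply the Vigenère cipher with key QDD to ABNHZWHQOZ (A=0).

Repeat the key across the message: QDDQDDQDDQ
A(0)+Q(16): 16 → Q
B(1)+D(3): 4 → E
N(13)+D(3): 16 → Q
H(7)+Q(16): 23 → X
Z(25)+D(3): 28≡2 → C
W(22)+D(3): 25 → Z
H(7)+Q(16): 23 → X
Q(16)+D(3): 19 → T
O(14)+D(3): 17 → R
Z(25)+Q(16): 41≡15 → P

QEQXCZXTRP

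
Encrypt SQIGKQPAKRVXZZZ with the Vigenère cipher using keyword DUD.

VKLJETSUNUPACTC

Repeat the key across the message: DUDDUDDUDDUDDUD
S(18)+D(3): 21 → V
Q(16)+U(20): 36≡10 → K
I(8)+D(3): 11 → L
G(6)+D(3): 9 → J
K(10)+U(20): 30≡4 → E
Q(16)+D(3): 19 → T
P(15)+D(3): 18 → S
A(0)+U(20): 20 → U
K(10)+D(3): 13 → N
R(17)+D(3): 20 → U
V(21)+U(20): 41≡15 → P
X(23)+D(3): 26≡0 → A
Z(25)+D(3): 28≡2 → C
Z(25)+U(20): 45≡19 → T
Z(25)+D(3): 28≡2 → C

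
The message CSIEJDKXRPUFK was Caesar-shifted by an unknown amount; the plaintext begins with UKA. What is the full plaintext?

UKAWBVCPJHMXC

From the crib: C(2)−U(20)=-18≡8, so the shift is 8.
Subtract 8 from each ciphertext letter:
C(2): 2−8=-6≡20 → U
S(18): 18−8=10 → K
I(8): 8−8=0 → A
E(4): 4−8=-4≡22 → W
J(9): 9−8=1 → B
D(3): 3−8=-5≡21 → V
K(10): 10−8=2 → C
X(23): 23−8=15 → P
R(17): 17−8=9 → J
P(15): 15−8=7 → H
U(20): 20−8=12 → M
F(5): 5−8=-3≡23 → X
K(10): 10−8=2 → C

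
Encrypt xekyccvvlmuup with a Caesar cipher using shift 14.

x(23): 23+14=37≡11 → l
e(4): 4+14=18 → s
k(10): 10+14=24 → y
y(24): 24+14=38≡12 → m
c(2): 2+14=16 → q
c(2): 2+14=16 → q
v(21): 21+14=35≡9 → j
v(21): 21+14=35≡9 → j
l(11): 11+14=25 → z
m(12): 12+14=26≡0 → a
u(20): 20+14=34≡8 → i
u(20): 20+14=34≡8 → i
p(15): 15+14=29≡3 → d

lsymqqjjzaiid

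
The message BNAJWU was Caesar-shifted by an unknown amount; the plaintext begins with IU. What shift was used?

From the crib: B(1)−I(8)=-7≡19, so the shift is 19.

19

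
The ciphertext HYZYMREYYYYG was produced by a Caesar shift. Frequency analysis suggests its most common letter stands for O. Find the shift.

10

The most frequent ciphertext letter is Y (appears 6 times).
Y is position 24; O is position 14.
Shift = 10.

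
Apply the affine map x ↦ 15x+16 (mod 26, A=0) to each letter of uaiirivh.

eqgglgtr

u(20): 15·20+16=316≡4 → e
a(0): 15·0+16=16 → q
i(8): 15·8+16=136≡6 → g
i(8): 15·8+16=136≡6 → g
r(17): 15·17+16=271≡11 → l
i(8): 15·8+16=136≡6 → g
v(21): 15·21+16=331≡19 → t
h(7): 15·7+16=121≡17 → r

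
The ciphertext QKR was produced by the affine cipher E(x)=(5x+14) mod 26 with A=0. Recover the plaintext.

The inverse of 5 mod 26 is 21, since 5·21=105≡1. Apply D(y)=21·(y−14) mod 26:
Q(16): 21·(16−14)=42≡16 → Q
K(10): 21·(10−14)=-84≡20 → U
R(17): 21·(17−14)=63≡11 → L

QUL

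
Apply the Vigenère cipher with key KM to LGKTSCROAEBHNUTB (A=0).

VSUFCOBAKQLTXGDN

Repeat the key across the message: KMKMKMKMKMKMKMKM
L(11)+K(10): 21 → V
G(6)+M(12): 18 → S
K(10)+K(10): 20 → U
T(19)+M(12): 31≡5 → F
S(18)+K(10): 28≡2 → C
C(2)+M(12): 14 → O
R(17)+K(10): 27≡1 → B
O(14)+M(12): 26≡0 → A
A(0)+K(10): 10 → K
E(4)+M(12): 16 → Q
B(1)+K(10): 11 → L
H(7)+M(12): 19 → T
N(13)+K(10): 23 → X
U(20)+M(12): 32≡6 → G
T(19)+K(10): 29≡3 → D
B(1)+M(12): 13 → N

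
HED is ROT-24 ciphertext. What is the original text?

JGF

H(7): 7−24=-17≡9 → J
E(4): 4−24=-20≡6 → G
D(3): 3−24=-21≡5 → F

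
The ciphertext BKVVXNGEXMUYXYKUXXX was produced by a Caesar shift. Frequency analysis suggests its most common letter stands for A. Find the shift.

The most frequent ciphertext letter is X (appears 6 times).
X is position 23; A is position 0.
Shift = 23.

23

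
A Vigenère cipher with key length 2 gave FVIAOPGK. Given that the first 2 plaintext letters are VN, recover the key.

Subtract each crib letter from the matching ciphertext letter (mod 26):
F(5)−V(21)=-16≡10 → K
V(21)−N(13)=8 → I

KI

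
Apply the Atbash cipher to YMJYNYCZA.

BNQBMBXAZ

Y(24) → B(1)
M(12) → N(13)
J(9) → Q(16)
Y(24) → B(1)
N(13) → M(12)
Y(24) → B(1)
C(2) → X(23)
Z(25) → A(0)
A(0) → Z(25)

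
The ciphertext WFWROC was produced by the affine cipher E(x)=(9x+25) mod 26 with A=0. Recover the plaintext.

RSRCTJ

The inverse of 9 mod 26 is 3, since 9·3=27≡1. Apply D(y)=3·(y−25) mod 26:
W(22): 3·(22−25)=-9≡17 → R
F(5): 3·(5−25)=-60≡18 → S
W(22): 3·(22−25)=-9≡17 → R
R(17): 3·(17−25)=-24≡2 → C
O(14): 3·(14−25)=-33≡19 → T
C(2): 3·(2−25)=-69≡9 → J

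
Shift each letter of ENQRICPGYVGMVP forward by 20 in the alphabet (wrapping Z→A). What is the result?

E(4): 4+20=24 → Y
N(13): 13+20=33≡7 → H
Q(16): 16+20=36≡10 → K
R(17): 17+20=37≡11 → L
I(8): 8+20=28≡2 → C
C(2): 2+20=22 → W
P(15): 15+20=35≡9 → J
G(6): 6+20=26≡0 → A
Y(24): 24+20=44≡18 → S
V(21): 21+20=41≡15 → P
G(6): 6+20=26≡0 → A
M(12): 12+20=32≡6 → G
V(21): 21+20=41≡15 → P
P(15): 15+20=35≡9 → J

YHKLCWJASPAGPJ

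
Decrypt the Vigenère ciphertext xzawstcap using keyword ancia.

Repeat the key across the ciphertext: anciaanci
x(23)−a(0): 23 → x
z(25)−n(13): 12 → m
a(0)−c(2): -2≡24 → y
w(22)−i(8): 14 → o
s(18)−a(0): 18 → s
t(19)−a(0): 19 → t
c(2)−n(13): -11≡15 → p
a(0)−c(2): -2≡24 → y
p(15)−i(8): 7 → h

xmyostpyh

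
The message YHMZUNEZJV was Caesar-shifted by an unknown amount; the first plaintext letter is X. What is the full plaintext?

From the crib: Y(24)−X(23)=1, so the shift is 1.
Subtract 1 from each ciphertext letter:
Y(24): 24−1=23 → X
H(7): 7−1=6 → G
M(12): 12−1=11 → L
Z(25): 25−1=24 → Y
U(20): 20−1=19 → T
N(13): 13−1=12 → M
E(4): 4−1=3 → D
Z(25): 25−1=24 → Y
J(9): 9−1=8 → I
V(21): 21−1=20 → U

XGLYTMDYIU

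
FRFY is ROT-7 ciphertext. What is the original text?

F(5): 5−7=-2≡24 → Y
R(17): 17−7=10 → K
F(5): 5−7=-2≡24 → Y
Y(24): 24−7=17 → R

YKYR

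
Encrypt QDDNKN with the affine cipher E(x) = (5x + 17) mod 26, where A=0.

Q(16): 5·16+17=97≡19 → T
D(3): 5·3+17=32≡6 → G
D(3): 5·3+17=32≡6 → G
N(13): 5·13+17=82≡4 → E
K(10): 5·10+17=67≡15 → P
N(13): 5·13+17=82≡4 → E

TGGEPE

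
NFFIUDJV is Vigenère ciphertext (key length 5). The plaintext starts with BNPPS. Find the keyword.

Subtract each crib letter from the matching ciphertext letter (mod 26):
N(13)−B(1)=12 → M
F(5)−N(13)=-8≡18 → S
F(5)−P(15)=-10≡16 → Q
I(8)−P(15)=-7≡19 → T
U(20)−S(18)=2 → C

MSQTC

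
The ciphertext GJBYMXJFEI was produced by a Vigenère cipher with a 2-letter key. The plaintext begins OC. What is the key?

SH

Subtract each crib letter from the matching ciphertext letter (mod 26):
G(6)−O(14)=-8≡18 → S
J(9)−C(2)=7 → H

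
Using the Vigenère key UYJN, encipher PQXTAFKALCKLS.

Repeat the key across the message: UYJNUYJNUYJNU
P(15)+U(20): 35≡9 → J
Q(16)+Y(24): 40≡14 → O
X(23)+J(9): 32≡6 → G
T(19)+N(13): 32≡6 → G
A(0)+U(20): 20 → U
F(5)+Y(24): 29≡3 → D
K(10)+J(9): 19 → T
A(0)+N(13): 13 → N
L(11)+U(20): 31≡5 → F
C(2)+Y(24): 26≡0 → A
K(10)+J(9): 19 → T
L(11)+N(13): 24 → Y
S(18)+U(20): 38≡12 → M

JOGGUDTNFATYM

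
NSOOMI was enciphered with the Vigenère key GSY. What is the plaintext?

Repeat the key across the ciphertext: GSYGSY
N(13)−G(6): 7 → H
S(18)−S(18): 0 → A
O(14)−Y(24): -10≡16 → Q
O(14)−G(6): 8 → I
M(12)−S(18): -6≡20 → U
I(8)−Y(24): -16≡10 → K

HAQIUK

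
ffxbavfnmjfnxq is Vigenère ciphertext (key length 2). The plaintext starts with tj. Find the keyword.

Subtract each crib letter from the matching ciphertext letter (mod 26):
f(5)−t(19)=-14≡12 → m
f(5)−j(9)=-4≡22 → w

mw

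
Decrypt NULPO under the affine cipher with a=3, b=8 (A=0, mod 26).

TEBLC

The inverse of 3 mod 26 is 9, since 3·9=27≡1. Apply D(y)=9·(y−8) mod 26:
N(13): 9·(13−8)=45≡19 → T
U(20): 9·(20−8)=108≡4 → E
L(11): 9·(11−8)=27≡1 → B
P(15): 9·(15−8)=63≡11 → L
O(14): 9·(14−8)=54≡2 → C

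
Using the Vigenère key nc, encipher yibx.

lkoz

Repeat the key across the message: ncnc
y(24)+n(13): 37≡11 → l
i(8)+c(2): 10 → k
b(1)+n(13): 14 → o
x(23)+c(2): 25 → z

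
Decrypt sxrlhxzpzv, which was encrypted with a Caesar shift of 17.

s(18): 18−17=1 → b
x(23): 23−17=6 → g
r(17): 17−17=0 → a
l(11): 11−17=-6≡20 → u
h(7): 7−17=-10≡16 → q
x(23): 23−17=6 → g
z(25): 25−17=8 → i
p(15): 15−17=-2≡24 → y
z(25): 25−17=8 → i
v(21): 21−17=4 → e

bgauqgiyie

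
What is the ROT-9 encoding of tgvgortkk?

cpepxactt

t(19): 19+9=28≡2 → c
g(6): 6+9=15 → p
v(21): 21+9=30≡4 → e
g(6): 6+9=15 → p
o(14): 14+9=23 → x
r(17): 17+9=26≡0 → a
t(19): 19+9=28≡2 → c
k(10): 10+9=19 → t
k(10): 10+9=19 → t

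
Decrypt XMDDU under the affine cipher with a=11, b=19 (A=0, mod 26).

The inverse of 11 mod 26 is 19, since 11·19=209≡1. Apply D(y)=19·(y−19) mod 26:
X(23): 19·(23−19)=76≡24 → Y
M(12): 19·(12−19)=-133≡23 → X
D(3): 19·(3−19)=-304≡8 → I
D(3): 19·(3−19)=-304≡8 → I
U(20): 19·(20−19)=19 → T

YXIIT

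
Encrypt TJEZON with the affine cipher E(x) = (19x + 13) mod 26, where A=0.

KCLUTA

T(19): 19·19+13=374≡10 → K
J(9): 19·9+13=184≡2 → C
E(4): 19·4+13=89≡11 → L
Z(25): 19·25+13=488≡20 → U
O(14): 19·14+13=279≡19 → T
N(13): 19·13+13=260≡0 → A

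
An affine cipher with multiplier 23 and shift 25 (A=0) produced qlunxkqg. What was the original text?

dwtesfdp

The inverse of 23 mod 26 is 17, since 23·17=391≡1. Apply D(y)=17·(y−25) mod 26:
q(16): 17·(16−25)=-153≡3 → d
l(11): 17·(11−25)=-238≡22 → w
u(20): 17·(20−25)=-85≡19 → t
n(13): 17·(13−25)=-204≡4 → e
x(23): 17·(23−25)=-34≡18 → s
k(10): 17·(10−25)=-255≡5 → f
q(16): 17·(16−25)=-153≡3 → d
g(6): 17·(6−25)=-323≡15 → p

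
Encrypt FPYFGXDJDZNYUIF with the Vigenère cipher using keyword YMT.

DBRDSQBVWXZRSUY

Repeat the key across the message: YMTYMTYMTYMTYMT
F(5)+Y(24): 29≡3 → D
P(15)+M(12): 27≡1 → B
Y(24)+T(19): 43≡17 → R
F(5)+Y(24): 29≡3 → D
G(6)+M(12): 18 → S
X(23)+T(19): 42≡16 → Q
D(3)+Y(24): 27≡1 → B
J(9)+M(12): 21 → V
D(3)+T(19): 22 → W
Z(25)+Y(24): 49≡23 → X
N(13)+M(12): 25 → Z
Y(24)+T(19): 43≡17 → R
U(20)+Y(24): 44≡18 → S
I(8)+M(12): 20 → U
F(5)+T(19): 24 → Y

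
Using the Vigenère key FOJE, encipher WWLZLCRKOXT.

BKUDQQAOTLC

Repeat the key across the message: FOJEFOJEFOJ
W(22)+F(5): 27≡1 → B
W(22)+O(14): 36≡10 → K
L(11)+J(9): 20 → U
Z(25)+E(4): 29≡3 → D
L(11)+F(5): 16 → Q
C(2)+O(14): 16 → Q
R(17)+J(9): 26≡0 → A
K(10)+E(4): 14 → O
O(14)+F(5): 19 → T
X(23)+O(14): 37≡11 → L
T(19)+J(9): 28≡2 → C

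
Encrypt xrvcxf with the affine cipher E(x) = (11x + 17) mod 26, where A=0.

kwonku

x(23): 11·23+17=270≡10 → k
r(17): 11·17+17=204≡22 → w
v(21): 11·21+17=248≡14 → o
c(2): 11·2+17=39≡13 → n
x(23): 11·23+17=270≡10 → k
f(5): 11·5+17=72≡20 → u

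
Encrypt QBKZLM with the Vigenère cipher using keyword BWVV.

Repeat the key across the message: BWVVBW
Q(16)+B(1): 17 → R
B(1)+W(22): 23 → X
K(10)+V(21): 31≡5 → F
Z(25)+V(21): 46≡20 → U
L(11)+B(1): 12 → M
M(12)+W(22): 34≡8 → I

RXFUMI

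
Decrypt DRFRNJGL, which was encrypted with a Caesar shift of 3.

AOCOKGDI

D(3): 3−3=0 → A
R(17): 17−3=14 → O
F(5): 5−3=2 → C
R(17): 17−3=14 → O
N(13): 13−3=10 → K
J(9): 9−3=6 → G
G(6): 6−3=3 → D
L(11): 11−3=8 → I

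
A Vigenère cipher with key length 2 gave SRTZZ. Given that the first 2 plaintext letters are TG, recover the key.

ZL

Subtract each crib letter from the matching ciphertext letter (mod 26):
S(18)−T(19)=-1≡25 → Z
R(17)−G(6)=11 → L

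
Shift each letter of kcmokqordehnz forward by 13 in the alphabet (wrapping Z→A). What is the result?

xpzbxdbeqruam

k(10): 10+13=23 → x
c(2): 2+13=15 → p
m(12): 12+13=25 → z
o(14): 14+13=27≡1 → b
k(10): 10+13=23 → x
q(16): 16+13=29≡3 → d
o(14): 14+13=27≡1 → b
r(17): 17+13=30≡4 → e
d(3): 3+13=16 → q
e(4): 4+13=17 → r
h(7): 7+13=20 → u
n(13): 13+13=26≡0 → a
z(25): 25+13=38≡12 → m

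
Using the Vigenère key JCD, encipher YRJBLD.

HTMKNG

Repeat the key across the message: JCDJCD
Y(24)+J(9): 33≡7 → H
R(17)+C(2): 19 → T
J(9)+D(3): 12 → M
B(1)+J(9): 10 → K
L(11)+C(2): 13 → N
D(3)+D(3): 6 → G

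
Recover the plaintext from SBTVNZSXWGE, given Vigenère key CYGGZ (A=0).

Repeat the key across the ciphertext: CYGGZCYGGZC
S(18)−C(2): 16 → Q
B(1)−Y(24): -23≡3 → D
T(19)−G(6): 13 → N
V(21)−G(6): 15 → P
N(13)−Z(25): -12≡14 → O
Z(25)−C(2): 23 → X
S(18)−Y(24): -6≡20 → U
X(23)−G(6): 17 → R
W(22)−G(6): 16 → Q
G(6)−Z(25): -19≡7 → H
E(4)−C(2): 2 → C

QDNPOXURQHC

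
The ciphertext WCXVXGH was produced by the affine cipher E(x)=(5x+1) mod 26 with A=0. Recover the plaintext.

The inverse of 5 mod 26 is 21, since 5·21=105≡1. Apply D(y)=21·(y−1) mod 26:
W(22): 21·(22−1)=441≡25 → Z
C(2): 21·(2−1)=21 → V
X(23): 21·(23−1)=462≡20 → U
V(21): 21·(21−1)=420≡4 → E
X(23): 21·(23−1)=462≡20 → U
G(6): 21·(6−1)=105≡1 → B
H(7): 21·(7−1)=126≡22 → W

ZVUEUBW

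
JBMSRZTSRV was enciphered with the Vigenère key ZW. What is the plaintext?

KFNWSDUWSZ

Repeat the key across the ciphertext: ZWZWZWZWZW
J(9)−Z(25): -16≡10 → K
B(1)−W(22): -21≡5 → F
M(12)−Z(25): -13≡13 → N
S(18)−W(22): -4≡22 → W
R(17)−Z(25): -8≡18 → S
Z(25)−W(22): 3 → D
T(19)−Z(25): -6≡20 → U
S(18)−W(22): -4≡22 → W
R(17)−Z(25): -8≡18 → S
V(21)−W(22): -1≡25 → Z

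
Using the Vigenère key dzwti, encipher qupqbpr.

Repeat the key across the message: dzwtidz
q(16)+d(3): 19 → t
u(20)+z(25): 45≡19 → t
p(15)+w(22): 37≡11 → l
q(16)+t(19): 35≡9 → j
b(1)+i(8): 9 → j
p(15)+d(3): 18 → s
r(17)+z(25): 42≡16 → q

ttljjsq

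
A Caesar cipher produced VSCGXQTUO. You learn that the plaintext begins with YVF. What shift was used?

From the crib: V(21)−Y(24)=-3≡23, so the shift is 23.

23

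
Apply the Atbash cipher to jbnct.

qymxg

j(9) → q(16)
b(1) → y(24)
n(13) → m(12)
c(2) → x(23)
t(19) → g(6)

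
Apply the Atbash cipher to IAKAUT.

I(8) → R(17)
A(0) → Z(25)
K(10) → P(15)
A(0) → Z(25)
U(20) → F(5)
T(19) → G(6)

RZPZFG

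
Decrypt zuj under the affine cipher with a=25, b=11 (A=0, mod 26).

mrc

The inverse of 25 mod 26 is 25, since 25·25=625≡1. Apply D(y)=25·(y−11) mod 26:
z(25): 25·(25−11)=350≡12 → m
u(20): 25·(20−11)=225≡17 → r
j(9): 25·(9−11)=-50≡2 → c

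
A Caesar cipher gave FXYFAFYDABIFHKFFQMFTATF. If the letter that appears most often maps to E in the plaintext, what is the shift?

1

The most frequent ciphertext letter is F (appears 8 times).
F is position 5; E is position 4.
Shift = 1.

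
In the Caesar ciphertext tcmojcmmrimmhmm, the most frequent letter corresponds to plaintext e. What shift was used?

The most frequent ciphertext letter is m (appears 7 times).
m is position 12; e is position 4.
Shift = 8.

8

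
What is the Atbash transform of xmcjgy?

cnxqtb

x(23) → c(2)
m(12) → n(13)
c(2) → x(23)
j(9) → q(16)
g(6) → t(19)
y(24) → b(1)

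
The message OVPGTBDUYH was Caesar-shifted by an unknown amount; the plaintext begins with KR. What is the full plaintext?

From the crib: O(14)−K(10)=4, so the shift is 4.
Subtract 4 from each ciphertext letter:
O(14): 14−4=10 → K
V(21): 21−4=17 → R
P(15): 15−4=11 → L
G(6): 6−4=2 → C
T(19): 19−4=15 → P
B(1): 1−4=-3≡23 → X
D(3): 3−4=-1≡25 → Z
U(20): 20−4=16 → Q
Y(24): 24−4=20 → U
H(7): 7−4=3 → D

KRLCPXZQUD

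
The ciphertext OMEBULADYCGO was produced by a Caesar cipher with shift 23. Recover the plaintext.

RPHEXODGBFJR

O(14): 14−23=-9≡17 → R
M(12): 12−23=-11≡15 → P
E(4): 4−23=-19≡7 → H
B(1): 1−23=-22≡4 → E
U(20): 20−23=-3≡23 → X
L(11): 11−23=-12≡14 → O
A(0): 0−23=-23≡3 → D
D(3): 3−23=-20≡6 → G
Y(24): 24−23=1 → B
C(2): 2−23=-21≡5 → F
G(6): 6−23=-17≡9 → J
O(14): 14−23=-9≡17 → R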